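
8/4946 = 4/2473 = 0.00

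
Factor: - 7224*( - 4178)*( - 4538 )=-136965335136 = - 2^5*3^1*7^1*43^1*2089^1*2269^1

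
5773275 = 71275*81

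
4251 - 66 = 4185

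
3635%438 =131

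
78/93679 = 78/93679  =  0.00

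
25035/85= 294 + 9/17=294.53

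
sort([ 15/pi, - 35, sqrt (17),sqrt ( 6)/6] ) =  [ - 35, sqrt(6)/6 , sqrt(17 ),  15/pi] 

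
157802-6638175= - 6480373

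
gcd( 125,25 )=25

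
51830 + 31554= 83384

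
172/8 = 43/2 = 21.50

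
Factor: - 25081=  -  7^1*3583^1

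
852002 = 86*9907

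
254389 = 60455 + 193934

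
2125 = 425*5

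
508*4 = 2032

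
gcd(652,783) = 1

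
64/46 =32/23 = 1.39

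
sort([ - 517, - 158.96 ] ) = [ - 517, - 158.96] 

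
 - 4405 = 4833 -9238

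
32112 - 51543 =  - 19431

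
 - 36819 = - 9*4091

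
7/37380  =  1/5340 = 0.00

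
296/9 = 296/9= 32.89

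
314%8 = 2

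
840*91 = 76440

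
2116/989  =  92/43=2.14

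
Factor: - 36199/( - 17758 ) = 2^ (- 1)*13^(-1 )*53^1  =  53/26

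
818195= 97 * 8435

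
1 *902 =902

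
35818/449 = 35818/449 = 79.77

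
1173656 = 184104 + 989552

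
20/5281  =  20/5281 = 0.00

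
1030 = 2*515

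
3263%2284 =979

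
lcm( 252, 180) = 1260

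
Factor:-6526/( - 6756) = 2^(-1)*3^( - 1)*13^1*251^1 * 563^(  -  1) = 3263/3378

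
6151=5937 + 214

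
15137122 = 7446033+7691089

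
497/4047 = 7/57 =0.12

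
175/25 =7 = 7.00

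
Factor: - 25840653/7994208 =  - 8613551/2664736 = - 2^( - 5 )*29^1*83273^(-1)*297019^1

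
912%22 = 10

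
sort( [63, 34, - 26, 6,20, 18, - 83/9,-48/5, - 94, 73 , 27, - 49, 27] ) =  [ - 94,-49 , - 26, - 48/5, - 83/9, 6, 18,20,27, 27, 34, 63 , 73 ] 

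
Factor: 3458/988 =7/2 = 2^( - 1) * 7^1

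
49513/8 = 49513/8 = 6189.12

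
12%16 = 12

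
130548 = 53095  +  77453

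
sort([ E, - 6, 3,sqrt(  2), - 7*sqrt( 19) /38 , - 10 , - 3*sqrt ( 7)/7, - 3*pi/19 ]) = [-10, - 6, - 3*sqrt( 7)/7, - 7 * sqrt ( 19 ) /38, - 3 * pi/19, sqrt(2), E,3]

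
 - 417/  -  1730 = 417/1730 = 0.24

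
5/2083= 5/2083 = 0.00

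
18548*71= 1316908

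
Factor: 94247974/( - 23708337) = - 2^1*3^( -1 )*23^1*89^1*23021^1*7902779^ (-1)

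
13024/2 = 6512 = 6512.00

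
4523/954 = 4523/954 = 4.74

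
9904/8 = 1238 = 1238.00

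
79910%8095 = 7055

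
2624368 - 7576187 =  -  4951819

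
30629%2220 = 1769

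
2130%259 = 58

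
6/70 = 3/35 = 0.09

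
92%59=33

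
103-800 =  - 697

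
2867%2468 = 399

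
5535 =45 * 123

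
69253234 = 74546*929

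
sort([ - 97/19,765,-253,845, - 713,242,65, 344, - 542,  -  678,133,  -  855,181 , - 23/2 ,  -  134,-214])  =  [ - 855, - 713, - 678, - 542 ,-253, - 214 ,  -  134,  -  23/2, - 97/19,65,  133,181,242, 344,765 , 845]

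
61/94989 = 61/94989 = 0.00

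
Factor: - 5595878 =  - 2^1 * 2797939^1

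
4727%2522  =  2205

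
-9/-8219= 9/8219= 0.00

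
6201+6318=12519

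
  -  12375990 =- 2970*4167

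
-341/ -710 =341/710 = 0.48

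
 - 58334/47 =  - 58334/47=- 1241.15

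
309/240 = 1 + 23/80 = 1.29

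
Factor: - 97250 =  - 2^1*5^3* 389^1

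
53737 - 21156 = 32581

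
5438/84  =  2719/42 = 64.74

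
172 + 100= 272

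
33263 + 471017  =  504280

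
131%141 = 131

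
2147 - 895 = 1252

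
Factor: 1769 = 29^1 * 61^1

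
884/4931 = 884/4931= 0.18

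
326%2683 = 326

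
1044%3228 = 1044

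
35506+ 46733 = 82239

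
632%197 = 41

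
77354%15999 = 13358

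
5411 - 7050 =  - 1639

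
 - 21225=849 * (  -  25 )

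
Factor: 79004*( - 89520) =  - 7072438080 = - 2^6 * 3^1*5^1*373^1*19751^1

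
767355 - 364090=403265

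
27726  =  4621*6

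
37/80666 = 37/80666 = 0.00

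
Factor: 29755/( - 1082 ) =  - 2^( - 1)*5^1*11^1 = -55/2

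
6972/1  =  6972 = 6972.00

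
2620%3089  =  2620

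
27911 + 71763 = 99674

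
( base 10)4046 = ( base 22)87k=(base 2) 111111001110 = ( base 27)5en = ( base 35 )3AL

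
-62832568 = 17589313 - 80421881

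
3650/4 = 912 + 1/2= 912.50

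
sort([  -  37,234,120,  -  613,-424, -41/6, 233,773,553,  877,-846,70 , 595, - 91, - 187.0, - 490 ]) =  [ - 846,-613,-490, - 424,  -  187.0,-91,- 37, - 41/6,70, 120,233,234, 553,595,  773,877]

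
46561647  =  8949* 5203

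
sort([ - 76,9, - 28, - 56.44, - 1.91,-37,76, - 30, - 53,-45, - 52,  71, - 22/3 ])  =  [ - 76, - 56.44, - 53, - 52, - 45 , - 37, - 30, - 28, - 22/3  , - 1.91,9, 71,76 ]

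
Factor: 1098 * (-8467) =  - 2^1*3^2*61^1*8467^1 = - 9296766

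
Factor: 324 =2^2* 3^4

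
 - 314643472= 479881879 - 794525351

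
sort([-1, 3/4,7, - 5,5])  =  [ - 5,-1,3/4,5,7 ] 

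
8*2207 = 17656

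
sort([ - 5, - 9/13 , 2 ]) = [ - 5, - 9/13 , 2 ] 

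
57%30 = 27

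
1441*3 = 4323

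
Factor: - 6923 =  - 7^1*23^1*43^1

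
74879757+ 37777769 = 112657526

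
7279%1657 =651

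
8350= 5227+3123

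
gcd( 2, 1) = 1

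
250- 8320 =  - 8070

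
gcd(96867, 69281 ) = 1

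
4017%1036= 909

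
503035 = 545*923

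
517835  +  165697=683532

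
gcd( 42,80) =2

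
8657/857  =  8657/857 = 10.10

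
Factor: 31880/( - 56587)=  - 2^3*5^1*71^ ( - 1) = - 40/71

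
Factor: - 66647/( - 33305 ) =5^ ( - 1)*7^1*6661^(-1 ) *9521^1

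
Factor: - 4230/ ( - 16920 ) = 1/4 = 2^ ( - 2)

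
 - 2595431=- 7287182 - - 4691751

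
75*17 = 1275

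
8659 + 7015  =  15674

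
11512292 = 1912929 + 9599363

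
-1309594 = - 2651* 494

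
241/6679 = 241/6679 = 0.04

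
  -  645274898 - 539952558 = - 1185227456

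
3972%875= 472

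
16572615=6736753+9835862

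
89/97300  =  89/97300 = 0.00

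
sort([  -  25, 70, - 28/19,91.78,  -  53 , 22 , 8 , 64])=[ - 53, - 25 , - 28/19, 8, 22, 64 , 70, 91.78]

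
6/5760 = 1/960 = 0.00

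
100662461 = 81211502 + 19450959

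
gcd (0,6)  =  6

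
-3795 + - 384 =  - 4179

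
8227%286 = 219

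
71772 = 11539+60233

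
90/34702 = 45/17351 = 0.00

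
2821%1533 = 1288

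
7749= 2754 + 4995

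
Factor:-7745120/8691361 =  - 2^5 * 5^1 * 7^( - 1)* 263^( - 1 )*4721^( - 1 ) * 48407^1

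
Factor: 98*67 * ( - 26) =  - 170716 = - 2^2*7^2*13^1*67^1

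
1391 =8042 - 6651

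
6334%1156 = 554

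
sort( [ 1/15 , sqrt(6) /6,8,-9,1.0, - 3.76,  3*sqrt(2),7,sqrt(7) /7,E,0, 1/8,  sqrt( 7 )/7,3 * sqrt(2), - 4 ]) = [ - 9, - 4,- 3.76, 0,1/15,1/8 , sqrt(7) /7, sqrt( 7 )/7,  sqrt( 6 )/6, 1.0,E,3 * sqrt(2) , 3*sqrt( 2 ) , 7,8 ]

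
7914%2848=2218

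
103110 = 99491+3619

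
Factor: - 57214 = -2^1*28607^1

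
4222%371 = 141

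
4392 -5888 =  - 1496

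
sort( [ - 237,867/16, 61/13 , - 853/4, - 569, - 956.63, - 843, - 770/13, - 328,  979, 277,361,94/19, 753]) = [ - 956.63, - 843 , - 569, - 328, - 237, - 853/4, - 770/13,61/13,94/19,  867/16,277,361, 753,979]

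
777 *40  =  31080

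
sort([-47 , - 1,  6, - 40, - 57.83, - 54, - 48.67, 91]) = [  -  57.83,-54, - 48.67 ,  -  47, - 40, - 1,6,91 ] 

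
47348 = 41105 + 6243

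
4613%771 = 758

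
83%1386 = 83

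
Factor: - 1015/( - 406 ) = 2^( - 1)*5^1 = 5/2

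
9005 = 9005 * 1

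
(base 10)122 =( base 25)4M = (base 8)172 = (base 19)68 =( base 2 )1111010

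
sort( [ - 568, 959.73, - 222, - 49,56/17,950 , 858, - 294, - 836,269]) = [-836, -568, - 294, - 222, - 49,56/17 , 269,  858,950,959.73]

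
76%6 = 4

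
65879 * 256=16865024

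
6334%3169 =3165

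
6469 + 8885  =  15354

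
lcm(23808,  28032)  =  1737984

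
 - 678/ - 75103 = 678/75103 = 0.01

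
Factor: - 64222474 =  - 2^1*199^1*161363^1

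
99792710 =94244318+5548392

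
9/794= 9/794 = 0.01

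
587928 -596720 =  - 8792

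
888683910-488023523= 400660387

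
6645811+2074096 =8719907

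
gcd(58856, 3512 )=8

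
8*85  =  680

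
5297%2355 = 587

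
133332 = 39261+94071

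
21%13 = 8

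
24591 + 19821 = 44412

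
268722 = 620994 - 352272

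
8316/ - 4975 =-2 + 1634/4975  =  - 1.67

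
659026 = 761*866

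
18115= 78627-60512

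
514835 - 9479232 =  - 8964397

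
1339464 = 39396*34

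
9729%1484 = 825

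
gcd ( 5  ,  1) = 1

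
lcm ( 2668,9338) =18676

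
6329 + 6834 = 13163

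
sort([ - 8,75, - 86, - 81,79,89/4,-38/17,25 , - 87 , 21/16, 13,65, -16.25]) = [  -  87, - 86, - 81, - 16.25,-8, - 38/17,21/16,13,89/4,25,65,75,79]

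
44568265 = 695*64127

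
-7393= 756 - 8149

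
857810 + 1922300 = 2780110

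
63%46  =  17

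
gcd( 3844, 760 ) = 4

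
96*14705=1411680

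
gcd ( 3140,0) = 3140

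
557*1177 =655589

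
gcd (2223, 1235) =247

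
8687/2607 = 8687/2607  =  3.33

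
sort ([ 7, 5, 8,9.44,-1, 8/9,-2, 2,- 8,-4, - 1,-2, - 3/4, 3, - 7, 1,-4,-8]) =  [ - 8, - 8 ,-7, - 4,  -  4,-2, - 2, - 1, - 1,-3/4, 8/9, 1, 2, 3,  5, 7, 8, 9.44]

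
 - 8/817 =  - 1 + 809/817 = - 0.01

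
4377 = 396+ 3981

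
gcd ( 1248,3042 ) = 78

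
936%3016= 936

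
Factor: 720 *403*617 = 2^4*3^2*5^1*13^1 *31^1*617^1 = 179028720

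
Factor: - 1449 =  - 3^2 * 7^1*23^1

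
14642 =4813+9829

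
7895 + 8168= 16063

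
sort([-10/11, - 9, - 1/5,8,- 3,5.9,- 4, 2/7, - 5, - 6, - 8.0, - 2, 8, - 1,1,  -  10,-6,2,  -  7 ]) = [  -  10, -9, - 8.0,- 7, - 6,-6,-5, - 4, - 3,-2, - 1, -10/11,  -  1/5, 2/7,1 , 2,  5.9, 8 , 8] 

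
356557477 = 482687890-126130413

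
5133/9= 1711/3 = 570.33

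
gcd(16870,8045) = 5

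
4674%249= 192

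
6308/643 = 6308/643 = 9.81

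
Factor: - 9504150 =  - 2^1*3^1*5^2*63361^1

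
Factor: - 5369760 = - 2^5*3^3*5^1*11^1*113^1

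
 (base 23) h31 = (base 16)2367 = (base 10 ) 9063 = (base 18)19H9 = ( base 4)2031213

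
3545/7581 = 3545/7581 = 0.47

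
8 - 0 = 8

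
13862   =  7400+6462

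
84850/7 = 12121 + 3/7 = 12121.43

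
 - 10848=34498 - 45346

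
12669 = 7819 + 4850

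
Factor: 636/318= 2^1=2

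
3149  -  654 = 2495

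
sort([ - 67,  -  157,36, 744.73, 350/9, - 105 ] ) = [-157,-105,-67, 36, 350/9, 744.73]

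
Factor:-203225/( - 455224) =25/56 = 2^( - 3)*5^2*7^( - 1 )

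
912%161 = 107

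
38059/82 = 38059/82= 464.13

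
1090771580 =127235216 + 963536364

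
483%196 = 91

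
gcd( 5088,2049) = 3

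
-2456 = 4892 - 7348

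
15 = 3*5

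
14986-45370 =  - 30384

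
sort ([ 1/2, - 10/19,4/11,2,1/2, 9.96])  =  [ - 10/19 , 4/11,  1/2 , 1/2 , 2,9.96]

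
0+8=8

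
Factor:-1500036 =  - 2^2*3^1*125003^1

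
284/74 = 142/37 = 3.84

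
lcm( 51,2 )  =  102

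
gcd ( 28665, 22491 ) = 441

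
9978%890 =188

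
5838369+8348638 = 14187007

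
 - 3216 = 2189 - 5405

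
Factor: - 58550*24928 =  - 2^6*5^2*19^1*41^1 * 1171^1 = - 1459534400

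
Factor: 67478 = 2^1*33739^1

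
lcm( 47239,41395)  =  4015315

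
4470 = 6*745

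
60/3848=15/962 = 0.02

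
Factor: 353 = 353^1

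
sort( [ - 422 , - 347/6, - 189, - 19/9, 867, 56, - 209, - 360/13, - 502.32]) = [- 502.32, - 422 , - 209, - 189, - 347/6, - 360/13, - 19/9, 56 , 867 ]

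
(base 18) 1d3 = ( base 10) 561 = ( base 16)231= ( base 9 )683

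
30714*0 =0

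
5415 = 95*57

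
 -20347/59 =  - 20347/59 = -  344.86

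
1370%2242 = 1370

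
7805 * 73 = 569765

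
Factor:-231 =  -3^1 * 7^1*11^1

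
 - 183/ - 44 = 183/44 =4.16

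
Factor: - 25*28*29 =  - 20300  =  - 2^2*5^2 * 7^1*29^1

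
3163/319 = 3163/319 = 9.92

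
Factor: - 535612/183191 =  - 2^2*7^1*11^1 * 37^1*47^1*183191^( - 1 )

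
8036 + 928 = 8964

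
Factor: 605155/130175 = 953/205 =5^ ( -1 )*41^(-1)*953^1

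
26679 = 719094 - 692415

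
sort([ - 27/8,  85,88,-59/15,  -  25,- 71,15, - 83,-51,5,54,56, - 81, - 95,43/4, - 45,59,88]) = [-95, - 83,  -  81, - 71,- 51, - 45, - 25, - 59/15,  -  27/8, 5, 43/4,  15,54,56,59,85,88,  88 ]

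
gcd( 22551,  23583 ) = 3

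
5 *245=1225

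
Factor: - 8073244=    - 2^2*83^1*24317^1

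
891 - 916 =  - 25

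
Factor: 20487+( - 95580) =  - 3^1* 25031^1 = - 75093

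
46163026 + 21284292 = 67447318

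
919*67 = 61573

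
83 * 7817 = 648811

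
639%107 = 104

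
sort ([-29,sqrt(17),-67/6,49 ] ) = [-29 ,  -  67/6,sqrt(17) , 49] 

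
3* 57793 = 173379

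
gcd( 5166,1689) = 3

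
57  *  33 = 1881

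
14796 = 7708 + 7088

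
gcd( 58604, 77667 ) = 1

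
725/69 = 725/69= 10.51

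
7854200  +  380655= 8234855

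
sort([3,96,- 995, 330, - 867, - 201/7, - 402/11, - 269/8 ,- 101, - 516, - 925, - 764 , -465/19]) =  [-995, - 925, - 867, - 764, - 516, - 101, - 402/11, - 269/8, - 201/7, - 465/19,3, 96,330]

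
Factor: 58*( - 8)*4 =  - 2^6*29^1 = - 1856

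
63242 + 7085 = 70327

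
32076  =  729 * 44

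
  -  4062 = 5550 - 9612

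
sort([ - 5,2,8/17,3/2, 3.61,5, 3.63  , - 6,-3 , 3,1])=[- 6, - 5, - 3, 8/17,1, 3/2, 2,3, 3.61 , 3.63, 5] 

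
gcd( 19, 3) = 1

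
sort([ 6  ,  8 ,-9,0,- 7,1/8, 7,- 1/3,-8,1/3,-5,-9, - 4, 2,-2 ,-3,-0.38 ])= [ - 9,- 9, - 8, - 7, - 5,-4 , - 3, - 2, - 0.38,-1/3, 0, 1/8, 1/3,2, 6,7,8 ] 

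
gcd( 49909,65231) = 1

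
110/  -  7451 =-110/7451 = -0.01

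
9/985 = 9/985=0.01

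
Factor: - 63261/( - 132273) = 11/23= 11^1*23^( - 1 ) 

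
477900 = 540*885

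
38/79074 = 19/39537 =0.00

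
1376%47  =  13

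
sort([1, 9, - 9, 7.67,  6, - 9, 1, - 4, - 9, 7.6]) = [ -9, - 9, - 9,-4, 1, 1, 6, 7.6, 7.67, 9]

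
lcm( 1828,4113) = 16452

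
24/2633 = 24/2633  =  0.01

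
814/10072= 407/5036 = 0.08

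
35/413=5/59= 0.08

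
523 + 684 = 1207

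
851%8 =3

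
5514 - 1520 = 3994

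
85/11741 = 85/11741= 0.01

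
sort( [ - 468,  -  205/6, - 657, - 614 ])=[-657,-614,-468,-205/6 ]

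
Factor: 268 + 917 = 3^1*5^1 * 79^1 = 1185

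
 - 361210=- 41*8810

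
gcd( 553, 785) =1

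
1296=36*36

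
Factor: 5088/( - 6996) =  - 2^3*11^ ( - 1)  =  - 8/11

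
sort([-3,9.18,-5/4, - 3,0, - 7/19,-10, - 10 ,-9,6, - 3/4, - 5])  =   [ - 10,  -  10, - 9, -5,-3, -3,-5/4, - 3/4,-7/19, 0,6,9.18]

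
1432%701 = 30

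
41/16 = 2 + 9/16 = 2.56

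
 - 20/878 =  - 1 + 429/439 = - 0.02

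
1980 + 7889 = 9869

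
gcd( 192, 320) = 64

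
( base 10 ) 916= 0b1110010100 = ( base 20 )25G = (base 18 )2eg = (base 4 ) 32110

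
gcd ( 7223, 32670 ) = 1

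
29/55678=29/55678 = 0.00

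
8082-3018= 5064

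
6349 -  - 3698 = 10047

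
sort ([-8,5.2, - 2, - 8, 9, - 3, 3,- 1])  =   [ - 8,-8 ,- 3, - 2, - 1,3,5.2,9 ] 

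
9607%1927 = 1899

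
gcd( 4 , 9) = 1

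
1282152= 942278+339874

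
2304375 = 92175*25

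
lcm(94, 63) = 5922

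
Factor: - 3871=-7^2*79^1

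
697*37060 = 25830820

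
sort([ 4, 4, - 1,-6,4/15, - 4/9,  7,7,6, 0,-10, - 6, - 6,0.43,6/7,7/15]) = [ - 10,-6, - 6, - 6, - 1, - 4/9, 0, 4/15, 0.43,7/15,6/7,4,4,6,7, 7 ]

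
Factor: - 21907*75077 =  - 1644711839= - 19^1*193^1 * 389^1 * 1153^1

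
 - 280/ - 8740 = 14/437 = 0.03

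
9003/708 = 12 + 169/236 = 12.72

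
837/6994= 837/6994 = 0.12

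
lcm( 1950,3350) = 130650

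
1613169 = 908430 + 704739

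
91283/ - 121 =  - 91283/121 = -  754.40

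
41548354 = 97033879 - 55485525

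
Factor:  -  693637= - 7^1*197^1*  503^1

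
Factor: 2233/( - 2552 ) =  - 7/8 = - 2^( - 3 )*7^1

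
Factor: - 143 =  - 11^1*13^1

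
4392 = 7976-3584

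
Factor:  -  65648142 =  -2^1*3^2*7^6 * 31^1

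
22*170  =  3740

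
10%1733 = 10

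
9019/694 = 9019/694 = 13.00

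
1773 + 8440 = 10213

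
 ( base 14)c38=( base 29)2oo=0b100101100010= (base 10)2402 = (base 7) 10001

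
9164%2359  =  2087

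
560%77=21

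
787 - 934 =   -  147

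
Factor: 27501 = 3^1*89^1*103^1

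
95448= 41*2328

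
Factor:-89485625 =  - 5^4*143177^1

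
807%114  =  9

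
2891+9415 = 12306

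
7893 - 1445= 6448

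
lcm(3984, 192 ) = 15936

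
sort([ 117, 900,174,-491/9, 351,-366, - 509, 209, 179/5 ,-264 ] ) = [ - 509, - 366, - 264, - 491/9,179/5, 117,174, 209,351, 900 ]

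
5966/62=96 + 7/31=96.23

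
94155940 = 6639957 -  -87515983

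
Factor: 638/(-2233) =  - 2/7 = - 2^1 * 7^( - 1)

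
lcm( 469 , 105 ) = 7035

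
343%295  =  48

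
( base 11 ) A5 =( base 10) 115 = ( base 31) 3m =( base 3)11021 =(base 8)163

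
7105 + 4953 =12058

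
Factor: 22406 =2^1 * 17^1*659^1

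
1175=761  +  414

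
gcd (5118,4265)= 853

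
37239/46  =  37239/46 = 809.54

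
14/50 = 7/25 = 0.28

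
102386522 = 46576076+55810446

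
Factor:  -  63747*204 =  - 2^2*3^5*17^1*787^1=-13004388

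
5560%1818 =106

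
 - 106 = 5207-5313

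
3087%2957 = 130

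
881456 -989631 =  - 108175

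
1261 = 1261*1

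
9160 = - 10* (-916)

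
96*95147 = 9134112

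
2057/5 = 2057/5 = 411.40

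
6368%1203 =353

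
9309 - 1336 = 7973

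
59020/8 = 7377 +1/2=7377.50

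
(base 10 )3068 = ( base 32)2vs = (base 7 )11642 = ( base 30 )3c8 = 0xbfc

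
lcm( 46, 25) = 1150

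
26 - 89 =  - 63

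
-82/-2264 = 41/1132 = 0.04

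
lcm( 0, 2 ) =0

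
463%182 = 99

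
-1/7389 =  - 1 + 7388/7389 = -0.00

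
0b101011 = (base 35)18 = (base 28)1F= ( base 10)43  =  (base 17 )29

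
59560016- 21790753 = 37769263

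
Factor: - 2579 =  - 2579^1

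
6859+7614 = 14473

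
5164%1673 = 145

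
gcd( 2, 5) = 1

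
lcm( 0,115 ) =0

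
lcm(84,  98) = 588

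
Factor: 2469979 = 2469979^1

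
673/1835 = 673/1835 = 0.37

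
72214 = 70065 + 2149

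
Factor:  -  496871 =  - 496871^1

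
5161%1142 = 593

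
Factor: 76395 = 3^1 * 5^1*11^1*463^1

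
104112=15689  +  88423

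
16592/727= 22+598/727 = 22.82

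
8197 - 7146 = 1051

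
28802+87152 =115954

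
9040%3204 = 2632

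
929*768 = 713472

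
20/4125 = 4/825 = 0.00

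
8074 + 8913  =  16987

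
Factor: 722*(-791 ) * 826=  - 2^2*7^2 * 19^2*59^1*113^1= - 471730252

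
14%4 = 2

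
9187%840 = 787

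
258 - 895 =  - 637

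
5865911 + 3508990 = 9374901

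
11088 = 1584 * 7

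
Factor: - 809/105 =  - 3^(-1 )*5^( - 1 )*7^( - 1)*809^1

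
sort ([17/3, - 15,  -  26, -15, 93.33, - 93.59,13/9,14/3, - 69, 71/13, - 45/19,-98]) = [-98, - 93.59,  -  69, - 26, - 15, - 15,-45/19, 13/9,14/3, 71/13,17/3,93.33 ]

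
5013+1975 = 6988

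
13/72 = 13/72= 0.18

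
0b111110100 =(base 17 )1C7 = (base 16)1f4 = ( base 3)200112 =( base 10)500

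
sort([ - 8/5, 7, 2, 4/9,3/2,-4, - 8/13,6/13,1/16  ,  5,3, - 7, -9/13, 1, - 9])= [-9,- 7, - 4, - 8/5, - 9/13,-8/13,1/16,  4/9,6/13,1,  3/2, 2,3, 5,7]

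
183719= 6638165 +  - 6454446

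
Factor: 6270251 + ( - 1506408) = 7^1*431^1 * 1579^1  =  4763843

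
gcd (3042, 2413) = 1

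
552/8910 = 92/1485  =  0.06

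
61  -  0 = 61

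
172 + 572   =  744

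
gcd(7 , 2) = 1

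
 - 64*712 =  - 45568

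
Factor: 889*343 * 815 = 5^1*7^4*127^1*163^1 = 248515505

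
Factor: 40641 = 3^1*19^1* 23^1*31^1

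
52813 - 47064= 5749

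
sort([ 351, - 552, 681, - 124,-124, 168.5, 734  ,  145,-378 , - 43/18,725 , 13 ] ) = [-552,-378, -124,- 124 ,-43/18 , 13,145, 168.5,351, 681 , 725,  734 ]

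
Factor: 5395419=3^2*599491^1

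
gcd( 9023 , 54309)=1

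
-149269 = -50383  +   - 98886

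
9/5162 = 9/5162 = 0.00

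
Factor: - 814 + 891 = 7^1*11^1=77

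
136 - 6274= - 6138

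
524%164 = 32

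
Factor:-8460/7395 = - 564/493 = - 2^2*3^1*17^(-1 )*29^(-1 )*47^1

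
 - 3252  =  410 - 3662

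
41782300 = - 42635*( - 980 ) 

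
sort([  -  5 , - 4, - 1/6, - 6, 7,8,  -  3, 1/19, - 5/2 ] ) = [ - 6, - 5, - 4, -3, - 5/2, - 1/6, 1/19, 7, 8] 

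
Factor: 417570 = 2^1*3^1*5^1 *31^1*449^1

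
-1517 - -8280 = 6763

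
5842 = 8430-2588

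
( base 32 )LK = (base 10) 692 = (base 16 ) 2b4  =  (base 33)kw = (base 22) 19a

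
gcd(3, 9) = 3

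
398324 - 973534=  - 575210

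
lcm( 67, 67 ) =67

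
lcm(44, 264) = 264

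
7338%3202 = 934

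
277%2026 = 277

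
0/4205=0 = 0.00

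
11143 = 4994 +6149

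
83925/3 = 27975  =  27975.00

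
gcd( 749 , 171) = 1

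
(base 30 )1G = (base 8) 56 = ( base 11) 42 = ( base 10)46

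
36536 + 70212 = 106748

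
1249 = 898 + 351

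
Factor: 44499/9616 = 2^( - 4 ) * 3^1 * 7^1*13^1 *163^1*601^( - 1 )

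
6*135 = 810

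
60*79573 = 4774380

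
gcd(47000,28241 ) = 1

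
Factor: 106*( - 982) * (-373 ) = 2^2*53^1*373^1*491^1 = 38826316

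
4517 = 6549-2032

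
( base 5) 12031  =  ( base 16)37B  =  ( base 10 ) 891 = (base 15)3E6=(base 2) 1101111011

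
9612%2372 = 124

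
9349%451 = 329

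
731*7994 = 5843614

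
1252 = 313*4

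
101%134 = 101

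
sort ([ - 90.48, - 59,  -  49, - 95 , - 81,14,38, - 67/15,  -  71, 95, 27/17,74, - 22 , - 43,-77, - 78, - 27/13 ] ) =[ - 95, - 90.48,-81, - 78 ,  -  77, - 71 , - 59 , - 49, - 43, - 22,  -  67/15 , - 27/13,  27/17,  14,  38,  74,95]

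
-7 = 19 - 26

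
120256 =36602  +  83654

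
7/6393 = 7/6393 = 0.00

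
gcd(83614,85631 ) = 1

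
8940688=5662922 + 3277766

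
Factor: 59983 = 7^1 * 11^1 * 19^1*41^1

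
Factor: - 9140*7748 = - 70816720 =- 2^4*5^1*13^1*149^1*457^1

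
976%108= 4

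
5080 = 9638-4558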